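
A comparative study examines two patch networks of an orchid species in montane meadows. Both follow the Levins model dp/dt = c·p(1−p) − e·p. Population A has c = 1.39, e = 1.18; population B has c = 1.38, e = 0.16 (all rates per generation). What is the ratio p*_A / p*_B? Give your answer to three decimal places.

0.171

A: p*_A = 1 − 1.18/1.39 = 0.1511.
B: p*_B = 1 − 0.16/1.38 = 0.8841.
p*_A / p*_B = 0.1511/0.8841 = 0.1709.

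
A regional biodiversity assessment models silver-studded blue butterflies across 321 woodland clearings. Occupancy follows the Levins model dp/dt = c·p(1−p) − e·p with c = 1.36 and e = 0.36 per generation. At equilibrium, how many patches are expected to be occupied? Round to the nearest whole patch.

236

p* = 1 − e/c = 1 − 0.36/1.36 = 0.7353.
Expected occupied patches = N × p* = 321 × 0.7353 = 236.03 ≈ 236.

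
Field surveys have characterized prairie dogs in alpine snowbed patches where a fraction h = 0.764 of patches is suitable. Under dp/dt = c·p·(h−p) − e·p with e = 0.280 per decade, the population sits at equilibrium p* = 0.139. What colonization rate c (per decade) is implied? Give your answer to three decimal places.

0.448

At equilibrium c(h−p*) = e, so c = e/(h−p*).
c = 0.280/(0.764 − 0.139) = 0.280/0.6250 = 0.4480.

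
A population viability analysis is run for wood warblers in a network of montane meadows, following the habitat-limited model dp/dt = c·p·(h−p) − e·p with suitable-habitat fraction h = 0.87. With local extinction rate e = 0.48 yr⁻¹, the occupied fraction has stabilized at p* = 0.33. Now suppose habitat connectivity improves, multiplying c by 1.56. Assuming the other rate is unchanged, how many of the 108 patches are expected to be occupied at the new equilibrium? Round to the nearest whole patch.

Balance c(h−p*) = e gives c = e/(0.87 − 0.33000) = 0.48/0.54000 = 0.88889.
New p* = 0.87 − e/c = 0.87 − 0.48000/1.38667 = 0.52385.
Expected occupied = 108 × 0.52385 = 56.58 ≈ 57.

57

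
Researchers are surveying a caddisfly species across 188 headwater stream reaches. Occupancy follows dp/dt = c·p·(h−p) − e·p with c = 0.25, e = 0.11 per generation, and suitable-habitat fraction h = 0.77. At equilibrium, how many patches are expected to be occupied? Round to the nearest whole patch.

p* = h − e/c = 0.77 − 0.4400 = 0.3300.
Expected occupied patches = N × p* = 188 × 0.3300 = 62.04 ≈ 62.

62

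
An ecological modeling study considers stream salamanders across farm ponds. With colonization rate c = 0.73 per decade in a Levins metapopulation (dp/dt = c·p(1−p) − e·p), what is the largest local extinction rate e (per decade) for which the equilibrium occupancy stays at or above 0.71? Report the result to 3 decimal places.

1 − e/c ≥ 0.71 ⇒ e ≤ c(1 − 0.71) = 0.73 × 0.2900.
e_max = 0.2117.

0.212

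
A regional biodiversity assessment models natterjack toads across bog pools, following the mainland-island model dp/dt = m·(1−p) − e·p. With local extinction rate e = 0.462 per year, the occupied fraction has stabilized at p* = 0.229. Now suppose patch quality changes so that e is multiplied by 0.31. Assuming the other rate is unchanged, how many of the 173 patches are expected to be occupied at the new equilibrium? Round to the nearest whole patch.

Balance m(1−p*) = e·p* gives m = e·p*/(1−p*) = 0.462×0.22900/0.77100 = 0.13722.
New p* = m/(m+e) = 0.13722/(0.13722+0.14322) = 0.48930.
Expected occupied = 173 × 0.48930 = 84.65 ≈ 85.

85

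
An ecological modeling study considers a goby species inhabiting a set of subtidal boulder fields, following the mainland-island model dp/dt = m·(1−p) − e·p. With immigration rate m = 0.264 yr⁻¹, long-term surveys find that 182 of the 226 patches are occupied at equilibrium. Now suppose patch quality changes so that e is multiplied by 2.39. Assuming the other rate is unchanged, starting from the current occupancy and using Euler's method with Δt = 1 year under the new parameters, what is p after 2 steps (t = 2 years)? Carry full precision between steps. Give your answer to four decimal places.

0.6922

Observed p* = 182/226 = 0.80531.
Balance m(1−p*) = e·p* gives e = m(1−p*)/p* = 0.264×0.19469/0.80531 = 0.06382.
Starting from p₀ = 0.80531; update p ← p + (dp/dt)·Δt with the new parameters.
step 1: Δp = -0.07144, p = 0.73387
step 2: Δp = -0.04168, p = 0.69218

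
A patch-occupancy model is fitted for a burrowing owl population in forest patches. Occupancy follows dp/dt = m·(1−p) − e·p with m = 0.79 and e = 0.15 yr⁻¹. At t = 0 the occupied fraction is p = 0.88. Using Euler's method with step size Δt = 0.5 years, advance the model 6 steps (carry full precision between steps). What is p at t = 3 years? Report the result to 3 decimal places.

0.841

Update rule: p ← p + [m·(1−p) − e·p]·Δt with Δt = 0.5.
  1  |  dp/dt·Δt = -0.018600  |  p_1 = 0.861400
  2  |  dp/dt·Δt = -0.009858  |  p_2 = 0.851542
  3  |  dp/dt·Δt = -0.005225  |  p_3 = 0.846317
  4  |  dp/dt·Δt = -0.002769  |  p_4 = 0.843548
  5  |  dp/dt·Δt = -0.001468  |  p_5 = 0.842081
  6  |  dp/dt·Δt = -0.000778  |  p_6 = 0.841303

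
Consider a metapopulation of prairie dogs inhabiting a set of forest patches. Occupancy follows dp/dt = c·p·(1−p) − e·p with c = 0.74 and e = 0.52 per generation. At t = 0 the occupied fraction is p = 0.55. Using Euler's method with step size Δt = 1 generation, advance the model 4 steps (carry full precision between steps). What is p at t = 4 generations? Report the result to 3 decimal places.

0.349

Update rule: p ← p + [c·p·(1−p) − e·p]·Δt with Δt = 1.
  1  |  dp/dt·Δt = -0.102850  |  p_1 = 0.447150
  2  |  dp/dt·Δt = -0.049585  |  p_2 = 0.397565
  3  |  dp/dt·Δt = -0.029499  |  p_3 = 0.368066
  4  |  dp/dt·Δt = -0.019275  |  p_4 = 0.348791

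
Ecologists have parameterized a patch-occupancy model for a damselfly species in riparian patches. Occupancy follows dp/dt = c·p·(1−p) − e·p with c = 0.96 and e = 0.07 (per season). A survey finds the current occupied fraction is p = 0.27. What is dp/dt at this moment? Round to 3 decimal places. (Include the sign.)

Colonization term: c·p·(1−p) = 0.96×0.27×0.7300 = 0.18922.
Extinction term: e·p = 0.01890.
dp/dt = 0.18922 − 0.01890 = 0.17032.

0.170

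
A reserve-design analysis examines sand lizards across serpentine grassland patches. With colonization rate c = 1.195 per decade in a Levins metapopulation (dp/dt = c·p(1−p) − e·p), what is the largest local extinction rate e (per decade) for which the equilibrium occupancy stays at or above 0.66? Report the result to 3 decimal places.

1 − e/c ≥ 0.66 ⇒ e ≤ c(1 − 0.66) = 1.195 × 0.3400.
e_max = 0.4063.

0.406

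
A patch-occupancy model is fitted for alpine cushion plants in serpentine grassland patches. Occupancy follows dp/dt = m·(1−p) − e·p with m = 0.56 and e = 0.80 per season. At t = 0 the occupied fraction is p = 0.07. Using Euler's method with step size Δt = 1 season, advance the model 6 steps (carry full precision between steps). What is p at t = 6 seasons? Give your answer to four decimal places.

0.4110

Update rule: p ← p + [m·(1−p) − e·p]·Δt with Δt = 1.
  1  |  dp/dt·Δt = +0.464800  |  p_1 = 0.534800
  2  |  dp/dt·Δt = -0.167328  |  p_2 = 0.367472
  3  |  dp/dt·Δt = +0.060238  |  p_3 = 0.427710
  4  |  dp/dt·Δt = -0.021686  |  p_4 = 0.406024
  5  |  dp/dt·Δt = +0.007807  |  p_5 = 0.413831
  6  |  dp/dt·Δt = -0.002810  |  p_6 = 0.411021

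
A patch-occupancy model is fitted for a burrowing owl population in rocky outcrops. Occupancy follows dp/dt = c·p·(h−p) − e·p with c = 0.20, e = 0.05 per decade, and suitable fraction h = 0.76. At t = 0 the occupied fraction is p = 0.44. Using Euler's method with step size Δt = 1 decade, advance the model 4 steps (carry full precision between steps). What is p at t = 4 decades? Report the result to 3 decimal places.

Update rule: p ← p + [c·p·(h−p) − e·p]·Δt with Δt = 1.
  1  |  dp/dt·Δt = +0.006160  |  p_1 = 0.446160
  2  |  dp/dt·Δt = +0.005697  |  p_2 = 0.451857
  3  |  dp/dt·Δt = +0.005254  |  p_3 = 0.457111
  4  |  dp/dt·Δt = +0.004835  |  p_4 = 0.461946

0.462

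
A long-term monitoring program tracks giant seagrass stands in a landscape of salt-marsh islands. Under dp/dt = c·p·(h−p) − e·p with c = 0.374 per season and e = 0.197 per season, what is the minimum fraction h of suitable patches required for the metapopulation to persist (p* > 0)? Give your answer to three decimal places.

0.527

p* = h − e/c is positive only when h > e/c.
h_min = e/c = 0.197/0.374 = 0.5267.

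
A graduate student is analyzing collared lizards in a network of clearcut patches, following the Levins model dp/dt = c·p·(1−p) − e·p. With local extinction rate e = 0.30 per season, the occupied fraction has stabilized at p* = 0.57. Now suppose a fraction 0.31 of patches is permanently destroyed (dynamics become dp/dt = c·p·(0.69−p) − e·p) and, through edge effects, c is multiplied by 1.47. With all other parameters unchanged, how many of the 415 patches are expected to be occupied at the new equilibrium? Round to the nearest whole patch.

165

Balance c(1−p*) = e gives c = e/(1 − 0.57000) = 0.30/0.43000 = 0.69767.
New p* = 0.69 − e/c = 0.69 − 0.30000/1.02557 = 0.39748.
Expected occupied = 415 × 0.39748 = 164.95 ≈ 165.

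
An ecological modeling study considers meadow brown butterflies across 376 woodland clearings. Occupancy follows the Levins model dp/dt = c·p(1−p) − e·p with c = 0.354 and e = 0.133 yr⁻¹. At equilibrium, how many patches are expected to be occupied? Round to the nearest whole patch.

p* = 1 − e/c = 1 − 0.133/0.354 = 0.6243.
Expected occupied patches = N × p* = 376 × 0.6243 = 234.73 ≈ 235.

235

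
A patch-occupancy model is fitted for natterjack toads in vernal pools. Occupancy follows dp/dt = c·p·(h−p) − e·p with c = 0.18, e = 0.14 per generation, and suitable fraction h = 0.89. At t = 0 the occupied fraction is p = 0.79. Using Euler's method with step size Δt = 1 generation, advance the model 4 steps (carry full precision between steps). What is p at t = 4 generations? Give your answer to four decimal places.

0.5183

Update rule: p ← p + [c·p·(h−p) − e·p]·Δt with Δt = 1.
  1  |  dp/dt·Δt = -0.096380  |  p_1 = 0.693620
  2  |  dp/dt·Δt = -0.072588  |  p_2 = 0.621032
  3  |  dp/dt·Δt = -0.056878  |  p_3 = 0.564154
  4  |  dp/dt·Δt = -0.045893  |  p_4 = 0.518261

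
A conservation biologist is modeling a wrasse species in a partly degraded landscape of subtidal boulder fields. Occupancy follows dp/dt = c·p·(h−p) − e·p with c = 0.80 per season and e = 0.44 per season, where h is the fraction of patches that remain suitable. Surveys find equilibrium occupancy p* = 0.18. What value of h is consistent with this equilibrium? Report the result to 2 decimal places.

0.73

At equilibrium c(h−p*) = e, so h = p* + e/c.
h = 0.18 + 0.44/0.80 = 0.18 + 0.5500 = 0.7300.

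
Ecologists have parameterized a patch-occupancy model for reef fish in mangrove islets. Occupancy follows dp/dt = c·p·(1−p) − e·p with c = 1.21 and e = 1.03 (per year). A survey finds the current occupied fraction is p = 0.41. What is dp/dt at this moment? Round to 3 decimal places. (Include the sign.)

-0.130

Colonization term: c·p·(1−p) = 1.21×0.41×0.5900 = 0.29270.
Extinction term: e·p = 0.42230.
dp/dt = 0.29270 − 0.42230 = -0.12960.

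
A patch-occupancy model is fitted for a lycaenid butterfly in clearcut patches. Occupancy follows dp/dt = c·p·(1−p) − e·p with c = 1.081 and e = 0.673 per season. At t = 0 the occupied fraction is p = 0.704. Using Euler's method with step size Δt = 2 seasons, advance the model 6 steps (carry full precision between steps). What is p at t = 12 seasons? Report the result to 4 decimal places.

Update rule: p ← p + [c·p·(1−p) − e·p]·Δt with Δt = 2.
  1  |  dp/dt·Δt = -0.497058  |  p_1 = 0.206942
  2  |  dp/dt·Δt = +0.076277  |  p_2 = 0.283219
  3  |  dp/dt·Δt = +0.057686  |  p_3 = 0.340905
  4  |  dp/dt·Δt = +0.026919  |  p_4 = 0.367824
  5  |  dp/dt·Δt = +0.007638  |  p_5 = 0.375462
  6  |  dp/dt·Δt = +0.001596  |  p_6 = 0.377058

0.3771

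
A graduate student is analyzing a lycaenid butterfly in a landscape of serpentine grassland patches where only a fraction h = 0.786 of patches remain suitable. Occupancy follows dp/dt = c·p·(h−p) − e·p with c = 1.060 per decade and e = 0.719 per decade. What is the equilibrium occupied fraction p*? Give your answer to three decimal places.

Setting dp/dt = 0 and dividing by p* gives c·(h−p*) = e.
So p* = h − e/c = 0.786 − 0.719/1.060 = 0.786 − 0.6783 = 0.1077.

0.108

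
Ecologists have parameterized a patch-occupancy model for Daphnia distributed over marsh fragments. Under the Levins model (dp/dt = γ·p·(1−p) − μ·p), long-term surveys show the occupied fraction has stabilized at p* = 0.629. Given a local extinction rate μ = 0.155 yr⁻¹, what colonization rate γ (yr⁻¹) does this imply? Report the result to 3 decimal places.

At equilibrium γ(1−p*) = μ, so γ = μ/(1−p*).
γ = 0.155/(1 − 0.629) = 0.155/0.3710 = 0.4178.

0.418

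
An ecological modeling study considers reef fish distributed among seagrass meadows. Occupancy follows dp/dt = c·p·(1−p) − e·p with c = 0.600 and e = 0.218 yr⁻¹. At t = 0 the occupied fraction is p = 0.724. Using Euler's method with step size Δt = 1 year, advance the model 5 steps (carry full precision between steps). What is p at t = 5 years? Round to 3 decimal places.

0.643

Update rule: p ← p + [c·p·(1−p) − e·p]·Δt with Δt = 1.
step 1: Δp = -0.03794, p = 0.68606
step 2: Δp = -0.02033, p = 0.66573
step 3: Δp = -0.01161, p = 0.65412
step 4: Δp = -0.00685, p = 0.64727
step 5: Δp = -0.00412, p = 0.64315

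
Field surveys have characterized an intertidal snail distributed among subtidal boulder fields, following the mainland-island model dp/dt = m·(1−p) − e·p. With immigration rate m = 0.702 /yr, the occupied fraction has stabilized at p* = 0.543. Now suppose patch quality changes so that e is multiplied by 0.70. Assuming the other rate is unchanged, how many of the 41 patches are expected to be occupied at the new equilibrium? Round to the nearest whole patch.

Balance m(1−p*) = e·p* gives e = m(1−p*)/p* = 0.702×0.45700/0.54300 = 0.59082.
New p* = m/(m+e) = 0.70200/(0.70200+0.41357) = 0.62927.
Expected occupied = 41 × 0.62927 = 25.80 ≈ 26.

26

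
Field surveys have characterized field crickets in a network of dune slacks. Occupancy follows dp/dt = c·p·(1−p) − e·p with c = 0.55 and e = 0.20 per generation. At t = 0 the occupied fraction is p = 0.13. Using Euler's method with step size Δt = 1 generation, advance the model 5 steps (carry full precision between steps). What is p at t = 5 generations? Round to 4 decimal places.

Update rule: p ← p + [c·p·(1−p) − e·p]·Δt with Δt = 1.
t = 1: p = 0.13000 + (+0.03621) = 0.16620
t = 2: p = 0.16620 + (+0.04298) = 0.20918
t = 3: p = 0.20918 + (+0.04915) = 0.25833
t = 4: p = 0.25833 + (+0.05371) = 0.31204
t = 5: p = 0.31204 + (+0.05566) = 0.36770

0.3677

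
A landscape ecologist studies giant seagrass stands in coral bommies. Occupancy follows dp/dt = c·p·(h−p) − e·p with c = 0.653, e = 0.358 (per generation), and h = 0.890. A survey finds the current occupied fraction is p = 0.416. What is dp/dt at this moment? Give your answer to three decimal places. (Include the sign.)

-0.020

Colonization term: c·p·(h−p) = 0.653×0.416×0.4740 = 0.12876.
Extinction term: e·p = 0.14893.
dp/dt = 0.12876 − 0.14893 = -0.02017.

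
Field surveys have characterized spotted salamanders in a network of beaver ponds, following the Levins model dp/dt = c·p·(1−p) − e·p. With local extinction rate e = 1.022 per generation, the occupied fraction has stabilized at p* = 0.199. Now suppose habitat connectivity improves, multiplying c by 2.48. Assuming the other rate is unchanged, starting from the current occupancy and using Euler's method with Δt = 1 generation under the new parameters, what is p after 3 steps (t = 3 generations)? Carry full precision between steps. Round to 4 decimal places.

0.5257

Balance c(1−p*) = e gives c = e/(1 − 0.19900) = 1.022/0.80100 = 1.27591.
Starting from p₀ = 0.19900; update p ← p + (dp/dt)·Δt with the new parameters.
t = 1: p = 0.19900 + (+0.30100) = 0.50000
t = 2: p = 0.50000 + (+0.28006) = 0.78006
t = 3: p = 0.78006 + (-0.25435) = 0.52571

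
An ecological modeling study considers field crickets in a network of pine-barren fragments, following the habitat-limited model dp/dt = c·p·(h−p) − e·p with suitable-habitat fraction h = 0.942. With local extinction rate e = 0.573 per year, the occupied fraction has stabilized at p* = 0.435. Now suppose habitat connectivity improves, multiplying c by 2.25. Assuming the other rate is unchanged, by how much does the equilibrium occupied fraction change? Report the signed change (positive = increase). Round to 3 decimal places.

Balance c(h−p*) = e gives c = e/(0.942 − 0.43500) = 0.573/0.50700 = 1.13018.
New p* = 0.942 − e/c = 0.942 − 0.57300/2.54290 = 0.71667.
Δp* = 0.71667 − 0.43500 = +0.28167.

0.282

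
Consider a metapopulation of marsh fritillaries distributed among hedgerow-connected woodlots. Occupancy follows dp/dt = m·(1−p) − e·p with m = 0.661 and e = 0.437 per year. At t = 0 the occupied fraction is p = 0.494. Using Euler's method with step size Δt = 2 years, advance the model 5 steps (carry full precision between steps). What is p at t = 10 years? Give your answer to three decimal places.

Update rule: p ← p + [m·(1−p) − e·p]·Δt with Δt = 2.
  1  |  dp/dt·Δt = +0.237176  |  p_1 = 0.731176
  2  |  dp/dt·Δt = -0.283662  |  p_2 = 0.447514
  3  |  dp/dt·Δt = +0.339260  |  p_3 = 0.786774
  4  |  dp/dt·Δt = -0.405755  |  p_4 = 0.381018
  5  |  dp/dt·Δt = +0.485283  |  p_5 = 0.866302

0.866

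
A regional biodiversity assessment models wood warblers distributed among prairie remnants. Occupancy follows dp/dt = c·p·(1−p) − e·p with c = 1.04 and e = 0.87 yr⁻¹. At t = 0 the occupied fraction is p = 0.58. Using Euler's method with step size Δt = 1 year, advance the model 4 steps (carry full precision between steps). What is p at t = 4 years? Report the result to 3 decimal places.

0.222

Update rule: p ← p + [c·p·(1−p) − e·p]·Δt with Δt = 1.
t = 1: p = 0.58000 + (-0.25126) = 0.32874
t = 2: p = 0.32874 + (-0.05651) = 0.27223
t = 3: p = 0.27223 + (-0.03080) = 0.24144
t = 4: p = 0.24144 + (-0.01958) = 0.22186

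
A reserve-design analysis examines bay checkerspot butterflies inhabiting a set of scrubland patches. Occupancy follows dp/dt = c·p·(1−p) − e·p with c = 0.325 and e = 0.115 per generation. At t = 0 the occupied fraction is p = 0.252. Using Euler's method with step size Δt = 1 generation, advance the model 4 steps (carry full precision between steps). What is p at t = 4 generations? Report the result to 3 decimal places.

Update rule: p ← p + [c·p·(1−p) − e·p]·Δt with Δt = 1.
p: 0.25200 → 0.28428  (Δp = +0.03228)
p: 0.28428 → 0.31772  (Δp = +0.03343)
p: 0.31772 → 0.35163  (Δp = +0.03391)
p: 0.35163 → 0.38529  (Δp = +0.03366)

0.385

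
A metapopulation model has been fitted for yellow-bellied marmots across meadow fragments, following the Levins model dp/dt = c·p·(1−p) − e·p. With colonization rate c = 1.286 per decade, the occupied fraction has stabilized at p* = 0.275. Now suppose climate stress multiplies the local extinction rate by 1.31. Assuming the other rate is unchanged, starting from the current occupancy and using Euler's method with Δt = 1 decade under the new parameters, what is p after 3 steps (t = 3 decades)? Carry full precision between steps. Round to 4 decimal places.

Balance c(1−p*) = e gives e = 1.286×(1 − 0.27500) = 0.93235.
Starting from p₀ = 0.27500; update p ← p + (dp/dt)·Δt with the new parameters.
  1  |  dp/dt·Δt = -0.079483  |  p_1 = 0.195517
  2  |  dp/dt·Δt = -0.036525  |  p_2 = 0.158992
  3  |  dp/dt·Δt = -0.022234  |  p_3 = 0.136758

0.1368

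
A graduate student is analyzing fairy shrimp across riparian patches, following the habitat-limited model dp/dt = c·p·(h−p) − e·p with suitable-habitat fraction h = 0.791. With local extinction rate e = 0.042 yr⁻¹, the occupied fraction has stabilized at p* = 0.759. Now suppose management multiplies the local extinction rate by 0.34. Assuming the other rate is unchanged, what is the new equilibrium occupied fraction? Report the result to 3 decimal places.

Balance c(h−p*) = e gives c = e/(0.791 − 0.75900) = 0.042/0.03200 = 1.31250.
New p* = 0.791 − e/c = 0.791 − 0.01428/1.31250 = 0.78012.

0.780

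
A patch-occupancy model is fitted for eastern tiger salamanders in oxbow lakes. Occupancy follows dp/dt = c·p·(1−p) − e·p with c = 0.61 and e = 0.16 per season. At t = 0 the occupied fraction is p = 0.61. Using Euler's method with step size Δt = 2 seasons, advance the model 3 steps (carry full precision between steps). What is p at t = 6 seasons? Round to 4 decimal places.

0.7372

Update rule: p ← p + [c·p·(1−p) − e·p]·Δt with Δt = 2.
p: 0.61000 → 0.70504  (Δp = +0.09504)
p: 0.70504 → 0.73314  (Δp = +0.02810)
p: 0.73314 → 0.73722  (Δp = +0.00409)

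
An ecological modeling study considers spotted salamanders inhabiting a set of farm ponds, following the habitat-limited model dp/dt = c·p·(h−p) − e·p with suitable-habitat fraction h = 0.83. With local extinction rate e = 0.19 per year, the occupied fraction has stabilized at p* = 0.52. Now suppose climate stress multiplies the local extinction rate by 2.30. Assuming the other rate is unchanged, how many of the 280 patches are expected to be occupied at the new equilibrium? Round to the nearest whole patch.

Balance c(h−p*) = e gives c = e/(0.83 − 0.52000) = 0.19/0.31000 = 0.61290.
New p* = 0.83 − e/c = 0.83 − 0.43700/0.61290 = 0.11700.
Expected occupied = 280 × 0.11700 = 32.76 ≈ 33.

33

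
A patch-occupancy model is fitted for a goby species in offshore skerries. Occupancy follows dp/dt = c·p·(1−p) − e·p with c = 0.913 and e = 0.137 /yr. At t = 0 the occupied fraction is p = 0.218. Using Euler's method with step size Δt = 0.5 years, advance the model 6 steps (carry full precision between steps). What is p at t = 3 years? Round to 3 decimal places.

0.664

Update rule: p ← p + [c·p·(1−p) − e·p]·Δt with Δt = 0.5.
step 1: Δp = +0.06289, p = 0.28089
step 2: Δp = +0.07297, p = 0.35386
step 3: Δp = +0.08014, p = 0.43399
step 4: Δp = +0.08241, p = 0.51640
step 5: Δp = +0.07863, p = 0.59503
step 6: Δp = +0.06924, p = 0.66427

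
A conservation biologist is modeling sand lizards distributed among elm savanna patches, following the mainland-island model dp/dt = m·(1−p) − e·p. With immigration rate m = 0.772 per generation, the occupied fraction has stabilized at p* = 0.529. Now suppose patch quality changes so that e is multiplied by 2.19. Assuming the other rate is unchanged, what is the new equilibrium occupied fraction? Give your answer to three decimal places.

Balance m(1−p*) = e·p* gives e = m(1−p*)/p* = 0.772×0.47100/0.52900 = 0.68736.
New p* = m/(m+e) = 0.77200/(0.77200+1.50532) = 0.33899.

0.339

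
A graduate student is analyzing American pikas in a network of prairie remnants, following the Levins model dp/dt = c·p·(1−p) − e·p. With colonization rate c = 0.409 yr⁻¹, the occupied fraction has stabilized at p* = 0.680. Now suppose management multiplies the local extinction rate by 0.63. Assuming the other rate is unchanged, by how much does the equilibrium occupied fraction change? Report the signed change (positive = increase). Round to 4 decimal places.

Balance c(1−p*) = e gives e = 0.409×(1 − 0.68000) = 0.13088.
New p* = 1 − e/c = 1 − 0.08245/0.40900 = 0.79841.
Δp* = 0.79841 − 0.68000 = +0.11841.

0.1184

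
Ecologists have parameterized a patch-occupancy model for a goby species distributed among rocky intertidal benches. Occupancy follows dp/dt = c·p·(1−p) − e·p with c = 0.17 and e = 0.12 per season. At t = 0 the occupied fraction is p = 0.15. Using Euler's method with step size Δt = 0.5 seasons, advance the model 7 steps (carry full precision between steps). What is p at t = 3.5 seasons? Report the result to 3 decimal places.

Update rule: p ← p + [c·p·(1−p) − e·p]·Δt with Δt = 0.5.
  1  |  dp/dt·Δt = +0.001838  |  p_1 = 0.151837
  2  |  dp/dt·Δt = +0.001836  |  p_2 = 0.153674
  3  |  dp/dt·Δt = +0.001835  |  p_3 = 0.155508
  4  |  dp/dt·Δt = +0.001832  |  p_4 = 0.157340
  5  |  dp/dt·Δt = +0.001829  |  p_5 = 0.159170
  6  |  dp/dt·Δt = +0.001826  |  p_6 = 0.160995
  7  |  dp/dt·Δt = +0.001822  |  p_7 = 0.162817

0.163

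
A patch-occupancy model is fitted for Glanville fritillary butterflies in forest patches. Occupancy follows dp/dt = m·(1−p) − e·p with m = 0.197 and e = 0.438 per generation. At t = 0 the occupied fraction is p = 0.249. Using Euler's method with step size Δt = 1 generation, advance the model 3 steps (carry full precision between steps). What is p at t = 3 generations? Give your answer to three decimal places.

0.307

Update rule: p ← p + [m·(1−p) − e·p]·Δt with Δt = 1.
step 1: Δp = +0.03888, p = 0.28789
step 2: Δp = +0.01419, p = 0.30208
step 3: Δp = +0.00518, p = 0.30726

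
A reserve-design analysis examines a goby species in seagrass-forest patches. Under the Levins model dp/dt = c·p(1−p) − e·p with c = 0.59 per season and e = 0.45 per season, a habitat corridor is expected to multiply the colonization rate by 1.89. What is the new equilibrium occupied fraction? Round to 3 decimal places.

Before: p* = 1 − 0.45/0.59 = 0.2373.
After the change, c = 1.1151, e = 0.45, so p* = 1 − 0.45/1.1151 = 0.5964.

0.596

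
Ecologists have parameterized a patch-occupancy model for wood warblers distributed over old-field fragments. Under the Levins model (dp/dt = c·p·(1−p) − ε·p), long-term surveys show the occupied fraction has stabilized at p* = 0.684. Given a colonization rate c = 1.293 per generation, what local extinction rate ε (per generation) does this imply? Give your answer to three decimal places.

At equilibrium c(1−p*) = ε.
ε = 1.293 × (1 − 0.684) = 1.293 × 0.3160 = 0.4086.

0.409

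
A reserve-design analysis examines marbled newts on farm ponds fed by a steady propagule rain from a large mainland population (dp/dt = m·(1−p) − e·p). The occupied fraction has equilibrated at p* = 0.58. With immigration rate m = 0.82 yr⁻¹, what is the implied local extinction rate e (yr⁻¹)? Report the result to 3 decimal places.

0.594

At equilibrium m(1−p*) = e·p*, so e = m(1−p*)/p*.
e = 0.82 × 0.4200 / 0.58 = 0.5938.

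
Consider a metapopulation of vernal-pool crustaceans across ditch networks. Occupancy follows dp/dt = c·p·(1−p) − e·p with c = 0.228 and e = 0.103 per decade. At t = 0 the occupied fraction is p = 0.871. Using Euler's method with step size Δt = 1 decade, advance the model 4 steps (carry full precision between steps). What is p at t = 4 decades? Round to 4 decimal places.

Update rule: p ← p + [c·p·(1−p) − e·p]·Δt with Δt = 1.
step 1: Δp = -0.06410, p = 0.80690
step 2: Δp = -0.04759, p = 0.75932
step 3: Δp = -0.03654, p = 0.72278
step 4: Δp = -0.02876, p = 0.69401

0.6940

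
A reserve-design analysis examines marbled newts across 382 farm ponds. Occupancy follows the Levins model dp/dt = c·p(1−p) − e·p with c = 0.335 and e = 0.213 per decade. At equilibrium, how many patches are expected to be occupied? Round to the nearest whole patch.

139

p* = 1 − e/c = 1 − 0.213/0.335 = 0.3642.
Expected occupied patches = N × p* = 382 × 0.3642 = 139.12 ≈ 139.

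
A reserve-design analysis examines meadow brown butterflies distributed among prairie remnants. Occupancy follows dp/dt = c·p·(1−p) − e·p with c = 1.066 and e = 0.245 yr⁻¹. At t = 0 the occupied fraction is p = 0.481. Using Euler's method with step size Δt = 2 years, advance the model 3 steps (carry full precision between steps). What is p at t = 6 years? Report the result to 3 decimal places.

Update rule: p ← p + [c·p·(1−p) − e·p]·Δt with Δt = 2.
p: 0.48100 → 0.77754  (Δp = +0.29654)
p: 0.77754 → 0.76532  (Δp = -0.01222)
p: 0.76532 → 0.77323  (Δp = +0.00791)

0.773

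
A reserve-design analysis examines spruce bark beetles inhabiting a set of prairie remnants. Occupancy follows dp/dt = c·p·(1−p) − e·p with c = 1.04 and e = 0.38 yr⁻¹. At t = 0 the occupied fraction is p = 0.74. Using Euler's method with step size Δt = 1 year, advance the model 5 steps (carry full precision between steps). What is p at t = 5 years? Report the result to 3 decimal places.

Update rule: p ← p + [c·p·(1−p) − e·p]·Δt with Δt = 1.
step 1: Δp = -0.08110, p = 0.65890
step 2: Δp = -0.01664, p = 0.64226
step 3: Δp = -0.00510, p = 0.63715
step 4: Δp = -0.00168, p = 0.63547
step 5: Δp = -0.00057, p = 0.63491

0.635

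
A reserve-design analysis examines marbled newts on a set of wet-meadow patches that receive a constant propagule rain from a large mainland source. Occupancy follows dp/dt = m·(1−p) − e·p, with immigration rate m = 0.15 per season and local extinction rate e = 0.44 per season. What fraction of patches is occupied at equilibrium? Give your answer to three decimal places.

0.254

Setting dp/dt = 0: m − m·p* = e·p*, so m = (m+e)·p*.
p* = m/(m+e) = 0.15/(0.15+0.44) = 0.15/0.5900 = 0.2542.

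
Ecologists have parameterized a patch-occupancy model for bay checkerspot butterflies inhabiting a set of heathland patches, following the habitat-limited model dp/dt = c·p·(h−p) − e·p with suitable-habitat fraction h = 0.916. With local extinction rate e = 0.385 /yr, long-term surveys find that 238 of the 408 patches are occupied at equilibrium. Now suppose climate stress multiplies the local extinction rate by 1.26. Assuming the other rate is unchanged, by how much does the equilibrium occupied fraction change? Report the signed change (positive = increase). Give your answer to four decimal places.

Observed p* = 238/408 = 0.58333.
Balance c(h−p*) = e gives c = e/(0.916 − 0.58333) = 0.385/0.33267 = 1.15730.
New p* = 0.916 − e/c = 0.916 − 0.48510/1.15730 = 0.49683.
Δp* = 0.49683 − 0.58333 = -0.08650.

-0.0865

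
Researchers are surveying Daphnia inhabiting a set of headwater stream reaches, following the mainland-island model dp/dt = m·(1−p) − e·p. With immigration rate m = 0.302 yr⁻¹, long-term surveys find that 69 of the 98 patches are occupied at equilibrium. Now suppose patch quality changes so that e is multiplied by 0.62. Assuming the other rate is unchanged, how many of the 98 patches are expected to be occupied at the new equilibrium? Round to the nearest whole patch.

78

Observed p* = 69/98 = 0.70408.
Balance m(1−p*) = e·p* gives e = m(1−p*)/p* = 0.302×0.29592/0.70408 = 0.12693.
New p* = m/(m+e) = 0.30200/(0.30200+0.07870) = 0.79328.
Expected occupied = 98 × 0.79328 = 77.74 ≈ 78.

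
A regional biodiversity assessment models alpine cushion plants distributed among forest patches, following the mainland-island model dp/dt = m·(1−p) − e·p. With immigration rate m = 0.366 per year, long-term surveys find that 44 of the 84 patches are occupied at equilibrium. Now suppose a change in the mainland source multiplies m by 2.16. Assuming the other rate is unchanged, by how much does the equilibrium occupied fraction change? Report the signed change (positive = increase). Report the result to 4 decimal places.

0.1800

Observed p* = 44/84 = 0.52381.
Balance m(1−p*) = e·p* gives e = m(1−p*)/p* = 0.366×0.47619/0.52381 = 0.33273.
New p* = m/(m+e) = 0.79056/(0.79056+0.33273) = 0.70379.
Δp* = 0.70379 − 0.52381 = +0.17998.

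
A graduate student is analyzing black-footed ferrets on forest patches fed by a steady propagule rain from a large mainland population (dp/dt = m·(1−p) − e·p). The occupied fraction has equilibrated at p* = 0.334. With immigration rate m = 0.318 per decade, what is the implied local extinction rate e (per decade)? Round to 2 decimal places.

At equilibrium m(1−p*) = e·p*, so e = m(1−p*)/p*.
e = 0.318 × 0.6660 / 0.334 = 0.6341.

0.63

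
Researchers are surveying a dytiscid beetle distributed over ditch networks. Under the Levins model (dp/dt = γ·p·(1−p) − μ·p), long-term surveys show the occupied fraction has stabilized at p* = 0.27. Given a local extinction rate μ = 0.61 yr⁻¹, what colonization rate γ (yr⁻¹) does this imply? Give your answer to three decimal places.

At equilibrium γ(1−p*) = μ, so γ = μ/(1−p*).
γ = 0.61/(1 − 0.27) = 0.61/0.7300 = 0.8356.

0.836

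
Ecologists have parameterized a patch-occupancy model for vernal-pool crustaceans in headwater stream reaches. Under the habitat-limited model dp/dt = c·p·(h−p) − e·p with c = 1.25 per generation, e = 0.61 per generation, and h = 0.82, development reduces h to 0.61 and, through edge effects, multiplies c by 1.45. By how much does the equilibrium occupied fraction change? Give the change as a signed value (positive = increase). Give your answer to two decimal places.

Before: p* = h − e/c = 0.82 − 0.61/1.25 = 0.82 − 0.4880 = 0.3320.
After: c = 1.8125, e = 0.61, h = 0.61; p* = 0.61 − 0.61/1.8125 = 0.2734.
Δp* = 0.2734 − 0.3320 = -0.0586.

-0.06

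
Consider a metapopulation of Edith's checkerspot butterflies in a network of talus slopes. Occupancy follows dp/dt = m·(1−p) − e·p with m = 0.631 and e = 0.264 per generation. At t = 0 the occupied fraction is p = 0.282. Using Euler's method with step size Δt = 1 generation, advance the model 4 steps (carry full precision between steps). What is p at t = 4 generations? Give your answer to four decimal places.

Update rule: p ← p + [m·(1−p) − e·p]·Δt with Δt = 1.
p: 0.28200 → 0.66061  (Δp = +0.37861)
p: 0.66061 → 0.70036  (Δp = +0.03975)
p: 0.70036 → 0.70454  (Δp = +0.00417)
p: 0.70454 → 0.70498  (Δp = +0.00044)

0.7050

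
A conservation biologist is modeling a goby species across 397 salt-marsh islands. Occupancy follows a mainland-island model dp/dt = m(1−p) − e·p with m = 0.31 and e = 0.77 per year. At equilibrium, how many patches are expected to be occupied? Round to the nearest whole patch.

p* = m/(m+e) = 0.31/1.0800 = 0.2870.
Expected occupied patches = N × p* = 397 × 0.2870 = 113.95 ≈ 114.

114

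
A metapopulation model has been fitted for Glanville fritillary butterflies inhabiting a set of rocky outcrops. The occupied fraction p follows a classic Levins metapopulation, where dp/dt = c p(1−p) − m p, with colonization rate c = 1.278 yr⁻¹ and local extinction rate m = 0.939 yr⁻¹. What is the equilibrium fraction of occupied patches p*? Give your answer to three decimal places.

At equilibrium, colonization balances extinction: c·p*·(1−p*) = m·p*.
So p* = 1 − m/c = 1 − 0.939/1.278 = 1 − 0.7347 = 0.2653.

0.265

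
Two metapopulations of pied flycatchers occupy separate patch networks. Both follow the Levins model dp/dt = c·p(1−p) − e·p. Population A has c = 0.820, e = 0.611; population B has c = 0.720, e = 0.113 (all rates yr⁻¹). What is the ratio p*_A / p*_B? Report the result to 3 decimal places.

0.302

A: p*_A = 1 − 0.611/0.820 = 0.2549.
B: p*_B = 1 − 0.113/0.720 = 0.8431.
p*_A / p*_B = 0.2549/0.8431 = 0.3023.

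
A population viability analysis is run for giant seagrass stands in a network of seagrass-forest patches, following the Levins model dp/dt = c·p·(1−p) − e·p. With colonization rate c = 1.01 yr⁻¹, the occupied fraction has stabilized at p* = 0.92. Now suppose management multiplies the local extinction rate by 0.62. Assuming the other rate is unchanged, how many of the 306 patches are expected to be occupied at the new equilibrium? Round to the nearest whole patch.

291

Balance c(1−p*) = e gives e = 1.01×(1 − 0.92000) = 0.08080.
New p* = 1 − e/c = 1 − 0.05010/1.01000 = 0.95040.
Expected occupied = 306 × 0.95040 = 290.82 ≈ 291.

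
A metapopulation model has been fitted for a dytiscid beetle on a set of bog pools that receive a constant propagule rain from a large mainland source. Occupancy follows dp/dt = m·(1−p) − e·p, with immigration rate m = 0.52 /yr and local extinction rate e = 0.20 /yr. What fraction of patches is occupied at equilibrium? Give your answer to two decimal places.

Setting dp/dt = 0: m − m·p* = e·p*, so m = (m+e)·p*.
p* = m/(m+e) = 0.52/(0.52+0.20) = 0.52/0.7200 = 0.7222.

0.72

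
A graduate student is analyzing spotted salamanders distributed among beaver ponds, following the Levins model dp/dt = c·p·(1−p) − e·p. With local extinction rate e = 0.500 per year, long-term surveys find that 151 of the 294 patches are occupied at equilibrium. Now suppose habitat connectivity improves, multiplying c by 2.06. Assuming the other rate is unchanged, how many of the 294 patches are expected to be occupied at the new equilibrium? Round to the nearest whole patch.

Observed p* = 151/294 = 0.51361.
Balance c(1−p*) = e gives c = e/(1 − 0.51361) = 0.500/0.48639 = 1.02798.
New p* = 1 − e/c = 1 − 0.50000/2.11764 = 0.76389.
Expected occupied = 294 × 0.76389 = 224.58 ≈ 225.

225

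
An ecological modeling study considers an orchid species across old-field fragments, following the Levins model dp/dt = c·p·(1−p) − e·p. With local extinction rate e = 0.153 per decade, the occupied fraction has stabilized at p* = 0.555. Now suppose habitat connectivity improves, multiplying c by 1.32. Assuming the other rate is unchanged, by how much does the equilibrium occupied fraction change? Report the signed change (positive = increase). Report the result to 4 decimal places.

0.1079

Balance c(1−p*) = e gives c = e/(1 − 0.55500) = 0.153/0.44500 = 0.34382.
New p* = 1 − e/c = 1 − 0.15300/0.45384 = 0.66288.
Δp* = 0.66288 − 0.55500 = +0.10788.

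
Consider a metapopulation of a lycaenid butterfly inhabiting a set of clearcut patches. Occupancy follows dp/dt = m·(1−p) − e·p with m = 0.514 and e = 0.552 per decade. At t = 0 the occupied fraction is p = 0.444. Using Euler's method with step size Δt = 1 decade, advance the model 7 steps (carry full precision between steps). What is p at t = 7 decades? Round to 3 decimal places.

0.482

Update rule: p ← p + [m·(1−p) − e·p]·Δt with Δt = 1.
  1  |  dp/dt·Δt = +0.040696  |  p_1 = 0.484696
  2  |  dp/dt·Δt = -0.002686  |  p_2 = 0.482010
  3  |  dp/dt·Δt = +0.000177  |  p_3 = 0.482187
  4  |  dp/dt·Δt = -0.000012  |  p_4 = 0.482176
  5  |  dp/dt·Δt = +0.000001  |  p_5 = 0.482176
  6  |  dp/dt·Δt = -0.000000  |  p_6 = 0.482176
  7  |  dp/dt·Δt = +0.000000  |  p_7 = 0.482176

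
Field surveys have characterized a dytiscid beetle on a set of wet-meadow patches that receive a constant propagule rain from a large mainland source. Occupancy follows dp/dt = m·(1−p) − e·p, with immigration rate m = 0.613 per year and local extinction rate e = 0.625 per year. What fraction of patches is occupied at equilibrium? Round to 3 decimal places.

At equilibrium the propagule rain into empty patches balances local extinction: m(1−p*) = e·p*.
p* = m/(m+e) = 0.613/(0.613+0.625) = 0.613/1.2380 = 0.4952.

0.495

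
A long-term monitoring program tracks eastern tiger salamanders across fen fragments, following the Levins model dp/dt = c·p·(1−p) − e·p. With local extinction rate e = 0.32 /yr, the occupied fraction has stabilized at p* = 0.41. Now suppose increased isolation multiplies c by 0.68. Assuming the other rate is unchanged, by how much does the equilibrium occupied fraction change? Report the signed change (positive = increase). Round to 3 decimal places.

Balance c(1−p*) = e gives c = e/(1 − 0.41000) = 0.32/0.59000 = 0.54237.
New p* = 1 − e/c = 1 − 0.32000/0.36881 = 0.13234.
Δp* = 0.13234 − 0.41000 = -0.27766.

-0.278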